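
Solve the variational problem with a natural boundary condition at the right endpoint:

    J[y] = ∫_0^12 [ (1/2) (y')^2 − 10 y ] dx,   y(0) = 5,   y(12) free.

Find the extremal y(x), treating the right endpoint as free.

The Lagrangian L = (1/2) (y')^2 − 10 y gives
    ∂L/∂y = −10,   ∂L/∂y' = y'.
Euler-Lagrange: d/dx(y') − (−10) = 0, i.e. y'' + 10 = 0, so
    y(x) = −(10/2) x^2 + C1 x + C2.
Fixed left endpoint y(0) = 5 ⇒ C2 = 5.
The right endpoint x = 12 is free, so the natural (transversality) condition is ∂L/∂y' |_{x=12} = 0, i.e. y'(12) = 0.
Compute y'(x) = −10 x + C1, so y'(12) = −120 + C1 = 0 ⇒ C1 = 120.
Therefore the extremal is
    y(x) = −5 x^2 + 120 x + 5.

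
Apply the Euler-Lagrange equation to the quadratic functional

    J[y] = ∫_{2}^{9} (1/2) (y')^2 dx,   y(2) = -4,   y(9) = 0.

The Lagrangian is L = (1/2) (y')^2.
Compute ∂L/∂y = 0, ∂L/∂y' = y'.
The Euler-Lagrange equation d/dx(∂L/∂y') − ∂L/∂y = 0 reduces to
    y'' = 0.
Its general solution is
    y(x) = A x + B,
with A, B fixed by the endpoint conditions.
Applying the endpoint conditions y(2) = -4 and y(9) = 0: solve A·2 + B = -4 and A·9 + B = 0. Subtracting gives A(9 − 2) = 0 − -4, so A = 4/7, and B = -4 − A·2 = -36/7. Therefore
    y(x) = (4/7) x - 36/7.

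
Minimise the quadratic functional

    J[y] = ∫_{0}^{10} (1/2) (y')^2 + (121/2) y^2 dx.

The Lagrangian is L = (1/2) (y')^2 + (121/2) y^2.
Compute ∂L/∂y = 121y, ∂L/∂y' = y'.
The Euler-Lagrange equation d/dx(∂L/∂y') − ∂L/∂y = 0 reduces to
    y'' − 121 y = 0.
Its general solution is
    y(x) = A e^(11x) + B e^(−11x),
with A, B fixed by the endpoint conditions.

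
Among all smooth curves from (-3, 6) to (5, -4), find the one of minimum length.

Arc-length functional: J[y] = ∫ sqrt(1 + (y')^2) dx.
Lagrangian L = sqrt(1 + (y')^2) has no explicit y dependence, so ∂L/∂y = 0 and the Euler-Lagrange equation gives
    d/dx( y' / sqrt(1 + (y')^2) ) = 0  ⇒  y' / sqrt(1 + (y')^2) = const.
Hence y' is constant, so y(x) is affine.
Fitting the endpoints (-3, 6) and (5, -4):
    slope m = ((-4) − 6) / (5 − (-3)) = -5/4,
    intercept c = 6 − m·(-3) = 9/4.
Extremal: y(x) = (-5/4) x + 9/4.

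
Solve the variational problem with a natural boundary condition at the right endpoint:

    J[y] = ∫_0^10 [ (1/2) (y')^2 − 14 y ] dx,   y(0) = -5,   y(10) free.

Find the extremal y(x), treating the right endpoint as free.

The Lagrangian L = (1/2) (y')^2 − 14 y gives
    ∂L/∂y = −14,   ∂L/∂y' = y'.
Euler-Lagrange: d/dx(y') − (−14) = 0, i.e. y'' + 14 = 0, so
    y(x) = −(14/2) x^2 + C1 x + C2.
Fixed left endpoint y(0) = -5 ⇒ C2 = -5.
The right endpoint x = 10 is free, so the natural (transversality) condition is ∂L/∂y' |_{x=10} = 0, i.e. y'(10) = 0.
Compute y'(x) = −14 x + C1, so y'(10) = −140 + C1 = 0 ⇒ C1 = 140.
Therefore the extremal is
    y(x) = −7 x^2 + 140 x − 5.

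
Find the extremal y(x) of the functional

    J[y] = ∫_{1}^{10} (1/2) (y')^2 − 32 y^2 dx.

The Lagrangian is L = (1/2) (y')^2 − 32 y^2.
Compute ∂L/∂y = -64y, ∂L/∂y' = y'.
The Euler-Lagrange equation d/dx(∂L/∂y') − ∂L/∂y = 0 reduces to
    y'' + 64 y = 0.
Its general solution is
    y(x) = A sin(8x) + B cos(8x),
with A, B fixed by the endpoint conditions.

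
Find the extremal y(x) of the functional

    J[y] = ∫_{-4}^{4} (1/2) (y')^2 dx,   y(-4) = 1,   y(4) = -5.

The Lagrangian is L = (1/2) (y')^2.
Compute ∂L/∂y = 0, ∂L/∂y' = y'.
The Euler-Lagrange equation d/dx(∂L/∂y') − ∂L/∂y = 0 reduces to
    y'' = 0.
Its general solution is
    y(x) = A x + B,
with A, B fixed by the endpoint conditions.
Applying the endpoint conditions y(-4) = 1 and y(4) = -5: solve A·-4 + B = 1 and A·4 + B = -5. Subtracting gives A(4 − -4) = -5 − 1, so A = -3/4, and B = 1 − A·-4 = -2. Therefore
    y(x) = (-3/4) x - 2.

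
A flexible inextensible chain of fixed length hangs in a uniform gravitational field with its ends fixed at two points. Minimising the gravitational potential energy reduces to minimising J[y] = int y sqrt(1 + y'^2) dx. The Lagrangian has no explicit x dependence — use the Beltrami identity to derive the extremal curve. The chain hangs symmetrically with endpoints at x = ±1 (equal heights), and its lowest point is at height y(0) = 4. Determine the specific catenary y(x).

The Lagrangian L(y, y') = y sqrt(1 + y'^2) has no explicit x dependence, so the Beltrami identity applies:
    L − y' ∂L/∂y' = C.
Compute ∂L/∂y' = y · y' / sqrt(1 + y'^2). Then
    L − y' ∂L/∂y'
    = y sqrt(1 + y'^2) − y · y'^2 / sqrt(1 + y'^2)
    = y (1 + y'^2 − y'^2) / sqrt(1 + y'^2)
    = y / sqrt(1 + y'^2) = C.
Squaring gives y^2 = C^2 (1 + y'^2), i.e.
    y'^2 = y^2 / C^2 − 1.
Separating variables,
    dy / sqrt(y^2 − C^2) = dx / C,
and integrating gives arccosh(y / C) = (x − a)/C, so
    y(x) = C cosh((x − a)/C),
the catenary. The constants C and a are fixed by the two endpoint conditions (and, for the hanging-chain problem, the length constraint selects C).
Now fit the given data. The endpoints x = ±1 are symmetric at equal height, so the catenary is even about its minimum: a = 0 and y(x) = C cosh(x/C). The lowest point is y(0) = C cosh(0) = C, and we are told y(0) = 4, so C = 4. Therefore
    y(x) = 4 cosh(x/4),
and at the endpoints
    y(±1) = 4 cosh(1/4).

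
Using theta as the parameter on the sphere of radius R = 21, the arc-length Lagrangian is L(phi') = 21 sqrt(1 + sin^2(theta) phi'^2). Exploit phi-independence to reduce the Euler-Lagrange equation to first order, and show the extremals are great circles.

On the sphere of radius R = 21 with spherical coordinates (θ, φ), the induced metric is
    ds^2 = 441(dθ^2 + sin^2(θ) dφ^2).
Parameterise by θ; the arc-length functional is
    J[φ] = ∫ 21 sqrt(1 + sin^2(θ) (dφ/dθ)^2) dθ,
so L = 21 sqrt(1 + sin^2(θ) φ'^2). Compute
    ∂L/∂φ = 0  (L has no explicit φ dependence),
    ∂L/∂φ' = 21 sin^2(θ) φ' / sqrt(1 + sin^2(θ) φ'^2).
Since ∂L/∂φ = 0, the Euler-Lagrange equation
    d/dθ(∂L/∂φ') − ∂L/∂φ = 0
reduces to d/dθ(∂L/∂φ') = 0, i.e. the momentum conjugate to φ is conserved:
    21 sin^2(θ) φ' / sqrt(1 + sin^2(θ) φ'^2) = C.
The overall factor of 21 is constant, so dividing through gives Clairaut's relation sin^2(θ) φ' / sqrt(1 + sin^2(θ) φ'^2) = C' (with C' = C/21). Solving for φ' and integrating gives the great-circle family
    cot(θ) = A cos(φ − φ_0),
i.e. the intersection of the sphere with a plane through the origin. The two constants A and φ_0 (equivalently C and one phase) are fixed by the two endpoint conditions.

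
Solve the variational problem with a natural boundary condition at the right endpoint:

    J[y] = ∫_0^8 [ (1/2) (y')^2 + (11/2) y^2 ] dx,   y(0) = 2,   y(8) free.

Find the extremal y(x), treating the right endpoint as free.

The Lagrangian L = (1/2) (y')^2 + (11/2) y^2 gives
    ∂L/∂y = 11 y,   ∂L/∂y' = y'.
Euler-Lagrange: y'' − 11 y = 0.
With k = sqrt(11), the general solution is
    y(x) = A cosh(sqrt(11) x) + B sinh(sqrt(11) x).
Fixed left endpoint y(0) = 2 ⇒ A = 2.
The right endpoint x = 8 is free, so the natural (transversality) condition is ∂L/∂y' |_{x=8} = 0, i.e. y'(8) = 0.
Compute y'(x) = A k sinh(k x) + B k cosh(k x), so
    y'(8) = A k sinh(k·8) + B k cosh(k·8) = 0
    ⇒ B = −A tanh(k·8) = − 2 tanh(sqrt(11)·8).
Therefore the extremal is
    y(x) = 2 cosh(sqrt(11) x) − 2 tanh(sqrt(11)·8) sinh(sqrt(11) x).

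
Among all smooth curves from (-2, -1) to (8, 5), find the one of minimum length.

Arc-length functional: J[y] = ∫ sqrt(1 + (y')^2) dx.
Lagrangian L = sqrt(1 + (y')^2) has no explicit y dependence, so ∂L/∂y = 0 and the Euler-Lagrange equation gives
    d/dx( y' / sqrt(1 + (y')^2) ) = 0  ⇒  y' / sqrt(1 + (y')^2) = const.
Hence y' is constant, so y(x) is affine.
Fitting the endpoints (-2, -1) and (8, 5):
    slope m = (5 − (-1)) / (8 − (-2)) = 3/5,
    intercept c = (-1) − m·(-2) = 1/5.
Extremal: y(x) = (3/5) x + 1/5.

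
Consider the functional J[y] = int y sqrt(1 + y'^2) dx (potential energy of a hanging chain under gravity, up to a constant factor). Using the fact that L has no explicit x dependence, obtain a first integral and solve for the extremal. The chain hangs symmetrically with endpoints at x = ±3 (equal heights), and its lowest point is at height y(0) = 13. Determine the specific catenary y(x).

The Lagrangian L(y, y') = y sqrt(1 + y'^2) has no explicit x dependence, so the Beltrami identity applies:
    L − y' ∂L/∂y' = C.
Compute ∂L/∂y' = y · y' / sqrt(1 + y'^2). Then
    L − y' ∂L/∂y'
    = y sqrt(1 + y'^2) − y · y'^2 / sqrt(1 + y'^2)
    = y (1 + y'^2 − y'^2) / sqrt(1 + y'^2)
    = y / sqrt(1 + y'^2) = C.
Squaring gives y^2 = C^2 (1 + y'^2), i.e.
    y'^2 = y^2 / C^2 − 1.
Separating variables,
    dy / sqrt(y^2 − C^2) = dx / C,
and integrating gives arccosh(y / C) = (x − a)/C, so
    y(x) = C cosh((x − a)/C),
the catenary. The constants C and a are fixed by the two endpoint conditions (and, for the hanging-chain problem, the length constraint selects C).
Now fit the given data. The endpoints x = ±3 are symmetric at equal height, so the catenary is even about its minimum: a = 0 and y(x) = C cosh(x/C). The lowest point is y(0) = C cosh(0) = C, and we are told y(0) = 13, so C = 13. Therefore
    y(x) = 13 cosh(x/13),
and at the endpoints
    y(±3) = 13 cosh(3/13).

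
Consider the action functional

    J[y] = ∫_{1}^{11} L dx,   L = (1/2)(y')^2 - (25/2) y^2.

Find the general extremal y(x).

The Lagrangian is L = (1/2)(y')^2 - (25/2) y^2.
∂L/∂y = -25y.
∂L/∂y' = y'.
The Euler-Lagrange equation d/dx(∂L/∂y') − ∂L/∂y = 0 becomes:
    y'' + 25 y = 0
General solution: y(x) = A sin(5x) + B cos(5x), where A and B are arbitrary constants fixed by the endpoint conditions.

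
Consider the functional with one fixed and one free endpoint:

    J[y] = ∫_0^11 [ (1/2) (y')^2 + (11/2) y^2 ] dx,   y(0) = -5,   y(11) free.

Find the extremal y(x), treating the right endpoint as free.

The Lagrangian L = (1/2) (y')^2 + (11/2) y^2 gives
    ∂L/∂y = 11 y,   ∂L/∂y' = y'.
Euler-Lagrange: y'' − 11 y = 0.
With k = sqrt(11), the general solution is
    y(x) = A cosh(sqrt(11) x) + B sinh(sqrt(11) x).
Fixed left endpoint y(0) = -5 ⇒ A = -5.
The right endpoint x = 11 is free, so the natural (transversality) condition is ∂L/∂y' |_{x=11} = 0, i.e. y'(11) = 0.
Compute y'(x) = A k sinh(k x) + B k cosh(k x), so
    y'(11) = A k sinh(k·11) + B k cosh(k·11) = 0
    ⇒ B = −A tanh(k·11) = 5 tanh(sqrt(11)·11).
Therefore the extremal is
    y(x) = −5 cosh(sqrt(11) x) + 5 tanh(sqrt(11)·11) sinh(sqrt(11) x).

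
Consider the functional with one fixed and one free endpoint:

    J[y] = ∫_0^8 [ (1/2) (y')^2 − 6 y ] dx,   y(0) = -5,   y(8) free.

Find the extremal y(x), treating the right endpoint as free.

The Lagrangian L = (1/2) (y')^2 − 6 y gives
    ∂L/∂y = −6,   ∂L/∂y' = y'.
Euler-Lagrange: d/dx(y') − (−6) = 0, i.e. y'' + 6 = 0, so
    y(x) = −(6/2) x^2 + C1 x + C2.
Fixed left endpoint y(0) = -5 ⇒ C2 = -5.
The right endpoint x = 8 is free, so the natural (transversality) condition is ∂L/∂y' |_{x=8} = 0, i.e. y'(8) = 0.
Compute y'(x) = −6 x + C1, so y'(8) = −48 + C1 = 0 ⇒ C1 = 48.
Therefore the extremal is
    y(x) = −3 x^2 + 48 x − 5.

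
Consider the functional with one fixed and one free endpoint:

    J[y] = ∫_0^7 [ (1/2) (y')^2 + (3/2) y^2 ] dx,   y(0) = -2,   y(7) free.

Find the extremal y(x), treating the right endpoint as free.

The Lagrangian L = (1/2) (y')^2 + (3/2) y^2 gives
    ∂L/∂y = 3 y,   ∂L/∂y' = y'.
Euler-Lagrange: y'' − 3 y = 0.
With k = sqrt(3), the general solution is
    y(x) = A cosh(sqrt(3) x) + B sinh(sqrt(3) x).
Fixed left endpoint y(0) = -2 ⇒ A = -2.
The right endpoint x = 7 is free, so the natural (transversality) condition is ∂L/∂y' |_{x=7} = 0, i.e. y'(7) = 0.
Compute y'(x) = A k sinh(k x) + B k cosh(k x), so
    y'(7) = A k sinh(k·7) + B k cosh(k·7) = 0
    ⇒ B = −A tanh(k·7) = 2 tanh(sqrt(3)·7).
Therefore the extremal is
    y(x) = −2 cosh(sqrt(3) x) + 2 tanh(sqrt(3)·7) sinh(sqrt(3) x).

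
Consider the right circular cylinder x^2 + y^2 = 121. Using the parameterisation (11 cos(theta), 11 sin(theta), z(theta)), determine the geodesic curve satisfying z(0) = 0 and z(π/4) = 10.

Parameterise the cylinder of radius R = 11 as
    r(θ) = (11 cos θ, 11 sin θ, z(θ)).
The arc-length element is
    ds = sqrt(121 + (dz/dθ)^2) dθ,
so the Lagrangian is L = sqrt(121 + z'^2).
L depends on z' only, not on z or θ, so ∂L/∂z = 0 and
    ∂L/∂z' = z' / sqrt(121 + z'^2).
The Euler-Lagrange equation gives
    d/dθ( z' / sqrt(121 + z'^2) ) = 0,
so z' is constant. Integrating once:
    z(θ) = a θ + b,
a helix on the cylinder (a straight line when the cylinder is unrolled). The constants a, b are determined by the endpoint conditions.
With endpoint conditions z(0) = 0 and z(π/4) = 10: from z(0) = b we get b = 0, and a·π/4 + 0 = 10 gives a = 40/π, so
    z(θ) = (40/π) θ.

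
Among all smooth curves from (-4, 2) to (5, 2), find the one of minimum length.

Arc-length functional: J[y] = ∫ sqrt(1 + (y')^2) dx.
Lagrangian L = sqrt(1 + (y')^2) has no explicit y dependence, so ∂L/∂y = 0 and the Euler-Lagrange equation gives
    d/dx( y' / sqrt(1 + (y')^2) ) = 0  ⇒  y' / sqrt(1 + (y')^2) = const.
Hence y' is constant, so y(x) is affine.
Fitting the endpoints (-4, 2) and (5, 2):
    slope m = (2 − 2) / (5 − (-4)) = 0,
    intercept c = 2 − m·(-4) = 2.
Extremal: y(x) = 2.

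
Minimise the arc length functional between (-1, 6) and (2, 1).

Arc-length functional: J[y] = ∫ sqrt(1 + (y')^2) dx.
Lagrangian L = sqrt(1 + (y')^2) has no explicit y dependence, so ∂L/∂y = 0 and the Euler-Lagrange equation gives
    d/dx( y' / sqrt(1 + (y')^2) ) = 0  ⇒  y' / sqrt(1 + (y')^2) = const.
Hence y' is constant, so y(x) is affine.
Fitting the endpoints (-1, 6) and (2, 1):
    slope m = (1 − 6) / (2 − (-1)) = -5/3,
    intercept c = 6 − m·(-1) = 13/3.
Extremal: y(x) = (-5/3) x + 13/3.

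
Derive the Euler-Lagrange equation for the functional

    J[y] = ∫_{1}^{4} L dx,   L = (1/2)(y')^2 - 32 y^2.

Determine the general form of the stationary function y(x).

The Lagrangian is L = (1/2)(y')^2 - 32 y^2.
∂L/∂y = -64y.
∂L/∂y' = y'.
The Euler-Lagrange equation d/dx(∂L/∂y') − ∂L/∂y = 0 becomes:
    y'' + 64 y = 0
General solution: y(x) = A sin(8x) + B cos(8x), where A and B are arbitrary constants fixed by the endpoint conditions.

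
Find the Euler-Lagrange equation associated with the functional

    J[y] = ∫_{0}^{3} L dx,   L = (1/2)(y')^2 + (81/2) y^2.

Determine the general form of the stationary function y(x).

The Lagrangian is L = (1/2)(y')^2 + (81/2) y^2.
∂L/∂y = 81y.
∂L/∂y' = y'.
The Euler-Lagrange equation d/dx(∂L/∂y') − ∂L/∂y = 0 becomes:
    y'' - 81 y = 0
General solution: y(x) = A e^(9x) + B e^(-9x), where A and B are arbitrary constants fixed by the endpoint conditions.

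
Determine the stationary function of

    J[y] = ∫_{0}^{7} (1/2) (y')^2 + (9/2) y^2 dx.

The Lagrangian is L = (1/2) (y')^2 + (9/2) y^2.
Compute ∂L/∂y = 9y, ∂L/∂y' = y'.
The Euler-Lagrange equation d/dx(∂L/∂y') − ∂L/∂y = 0 reduces to
    y'' − 9 y = 0.
Its general solution is
    y(x) = A e^(3x) + B e^(−3x),
with A, B fixed by the endpoint conditions.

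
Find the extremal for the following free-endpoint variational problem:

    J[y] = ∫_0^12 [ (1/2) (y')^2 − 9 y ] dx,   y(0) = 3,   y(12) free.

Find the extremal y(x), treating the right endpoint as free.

The Lagrangian L = (1/2) (y')^2 − 9 y gives
    ∂L/∂y = −9,   ∂L/∂y' = y'.
Euler-Lagrange: d/dx(y') − (−9) = 0, i.e. y'' + 9 = 0, so
    y(x) = −(9/2) x^2 + C1 x + C2.
Fixed left endpoint y(0) = 3 ⇒ C2 = 3.
The right endpoint x = 12 is free, so the natural (transversality) condition is ∂L/∂y' |_{x=12} = 0, i.e. y'(12) = 0.
Compute y'(x) = −9 x + C1, so y'(12) = −108 + C1 = 0 ⇒ C1 = 108.
Therefore the extremal is
    y(x) = −(9/2) x^2 + 108 x + 3.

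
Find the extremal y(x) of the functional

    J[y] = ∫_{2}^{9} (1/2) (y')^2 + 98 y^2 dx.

The Lagrangian is L = (1/2) (y')^2 + 98 y^2.
Compute ∂L/∂y = 196y, ∂L/∂y' = y'.
The Euler-Lagrange equation d/dx(∂L/∂y') − ∂L/∂y = 0 reduces to
    y'' − 196 y = 0.
Its general solution is
    y(x) = A e^(14x) + B e^(−14x),
with A, B fixed by the endpoint conditions.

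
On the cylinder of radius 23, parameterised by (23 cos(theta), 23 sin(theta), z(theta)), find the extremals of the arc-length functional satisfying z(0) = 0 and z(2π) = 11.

Parameterise the cylinder of radius R = 23 as
    r(θ) = (23 cos θ, 23 sin θ, z(θ)).
The arc-length element is
    ds = sqrt(529 + (dz/dθ)^2) dθ,
so the Lagrangian is L = sqrt(529 + z'^2).
L depends on z' only, not on z or θ, so ∂L/∂z = 0 and
    ∂L/∂z' = z' / sqrt(529 + z'^2).
The Euler-Lagrange equation gives
    d/dθ( z' / sqrt(529 + z'^2) ) = 0,
so z' is constant. Integrating once:
    z(θ) = a θ + b,
a helix on the cylinder (a straight line when the cylinder is unrolled). The constants a, b are determined by the endpoint conditions.
With endpoint conditions z(0) = 0 and z(2π) = 11: from z(0) = b we get b = 0, and a·2π + 0 = 11 gives a = 11/(2π), so
    z(θ) = (11/(2π)) θ.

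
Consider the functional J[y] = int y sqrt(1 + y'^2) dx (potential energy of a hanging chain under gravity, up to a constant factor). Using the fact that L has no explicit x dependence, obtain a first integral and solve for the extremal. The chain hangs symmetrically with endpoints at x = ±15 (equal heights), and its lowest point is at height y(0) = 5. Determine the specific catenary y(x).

The Lagrangian L(y, y') = y sqrt(1 + y'^2) has no explicit x dependence, so the Beltrami identity applies:
    L − y' ∂L/∂y' = C.
Compute ∂L/∂y' = y · y' / sqrt(1 + y'^2). Then
    L − y' ∂L/∂y'
    = y sqrt(1 + y'^2) − y · y'^2 / sqrt(1 + y'^2)
    = y (1 + y'^2 − y'^2) / sqrt(1 + y'^2)
    = y / sqrt(1 + y'^2) = C.
Squaring gives y^2 = C^2 (1 + y'^2), i.e.
    y'^2 = y^2 / C^2 − 1.
Separating variables,
    dy / sqrt(y^2 − C^2) = dx / C,
and integrating gives arccosh(y / C) = (x − a)/C, so
    y(x) = C cosh((x − a)/C),
the catenary. The constants C and a are fixed by the two endpoint conditions (and, for the hanging-chain problem, the length constraint selects C).
Now fit the given data. The endpoints x = ±15 are symmetric at equal height, so the catenary is even about its minimum: a = 0 and y(x) = C cosh(x/C). The lowest point is y(0) = C cosh(0) = C, and we are told y(0) = 5, so C = 5. Therefore
    y(x) = 5 cosh(x/5),
and at the endpoints
    y(±15) = 5 cosh(15/5).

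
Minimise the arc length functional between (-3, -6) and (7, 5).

Arc-length functional: J[y] = ∫ sqrt(1 + (y')^2) dx.
Lagrangian L = sqrt(1 + (y')^2) has no explicit y dependence, so ∂L/∂y = 0 and the Euler-Lagrange equation gives
    d/dx( y' / sqrt(1 + (y')^2) ) = 0  ⇒  y' / sqrt(1 + (y')^2) = const.
Hence y' is constant, so y(x) is affine.
Fitting the endpoints (-3, -6) and (7, 5):
    slope m = (5 − (-6)) / (7 − (-3)) = 11/10,
    intercept c = (-6) − m·(-3) = -27/10.
Extremal: y(x) = (11/10) x - 27/10.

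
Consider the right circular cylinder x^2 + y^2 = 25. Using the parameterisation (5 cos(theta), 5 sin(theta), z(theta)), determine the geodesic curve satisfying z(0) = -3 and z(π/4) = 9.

Parameterise the cylinder of radius R = 5 as
    r(θ) = (5 cos θ, 5 sin θ, z(θ)).
The arc-length element is
    ds = sqrt(25 + (dz/dθ)^2) dθ,
so the Lagrangian is L = sqrt(25 + z'^2).
L depends on z' only, not on z or θ, so ∂L/∂z = 0 and
    ∂L/∂z' = z' / sqrt(25 + z'^2).
The Euler-Lagrange equation gives
    d/dθ( z' / sqrt(25 + z'^2) ) = 0,
so z' is constant. Integrating once:
    z(θ) = a θ + b,
a helix on the cylinder (a straight line when the cylinder is unrolled). The constants a, b are determined by the endpoint conditions.
With endpoint conditions z(0) = -3 and z(π/4) = 9: from z(0) = b we get b = -3, and a·π/4 + -3 = 9 gives a = 48/π, so
    z(θ) = (48/π) θ − 3.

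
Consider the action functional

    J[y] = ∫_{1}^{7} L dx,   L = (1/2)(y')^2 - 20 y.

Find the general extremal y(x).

The Lagrangian is L = (1/2)(y')^2 - 20 y.
∂L/∂y = -20.
∂L/∂y' = y'.
The Euler-Lagrange equation d/dx(∂L/∂y') − ∂L/∂y = 0 becomes:
    y'' + 20 = 0
General solution: y(x) = -10 x^2 + A x + B, where A and B are arbitrary constants fixed by the endpoint conditions.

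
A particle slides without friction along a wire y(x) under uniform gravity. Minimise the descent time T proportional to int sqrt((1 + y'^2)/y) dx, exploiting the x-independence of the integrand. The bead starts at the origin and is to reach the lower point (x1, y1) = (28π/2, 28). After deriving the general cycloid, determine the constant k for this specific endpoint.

The Lagrangian L = sqrt((1 + y'^2) / y) has no explicit x dependence, so the Beltrami identity applies:
    L − y' ∂L/∂y' = C.
Compute ∂L/∂y' = y' / sqrt(y (1 + y'^2)).
Substitute:
    sqrt((1 + y'^2)/y) − y'·y' / sqrt(y (1 + y'^2))
    = (1 + y'^2) / sqrt(y (1 + y'^2)) − y'^2 / sqrt(y (1 + y'^2))
    = 1 / sqrt(y (1 + y'^2)) = C.
Squaring and rearranging gives the first integral
    y (1 + y'^2) = 1/C^2 =: k   (constant).
Solving this first-order ODE by the substitution
    y = (k/2)(1 − cos θ)
yields the cycloid parameterisation
    x(θ) = (k/2)(θ − sin θ),   y(θ) = (k/2)(1 − cos θ).
The constant k is fixed by the endpoint condition.
Now fit the given lower endpoint (x1, y1) = (28π/2, 28). At the bottom of the first arch (θ = π), the parametric equations give
    y(π) = (k/2)(1 − cos π) = k,
    x(π) = (k/2)(π − sin π) = kπ/2.
Matching y(π) = 28 gives k = 28, consistent with x(π) = 28π/2. Therefore the specific cycloid is
    x(θ) = (28/2)(θ − sin θ),   y(θ) = (28/2)(1 − cos θ).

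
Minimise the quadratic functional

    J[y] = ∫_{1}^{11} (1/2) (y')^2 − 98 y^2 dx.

The Lagrangian is L = (1/2) (y')^2 − 98 y^2.
Compute ∂L/∂y = -196y, ∂L/∂y' = y'.
The Euler-Lagrange equation d/dx(∂L/∂y') − ∂L/∂y = 0 reduces to
    y'' + 196 y = 0.
Its general solution is
    y(x) = A sin(14x) + B cos(14x),
with A, B fixed by the endpoint conditions.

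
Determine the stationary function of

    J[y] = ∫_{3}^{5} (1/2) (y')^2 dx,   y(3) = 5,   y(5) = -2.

The Lagrangian is L = (1/2) (y')^2.
Compute ∂L/∂y = 0, ∂L/∂y' = y'.
The Euler-Lagrange equation d/dx(∂L/∂y') − ∂L/∂y = 0 reduces to
    y'' = 0.
Its general solution is
    y(x) = A x + B,
with A, B fixed by the endpoint conditions.
Applying the endpoint conditions y(3) = 5 and y(5) = -2: solve A·3 + B = 5 and A·5 + B = -2. Subtracting gives A(5 − 3) = -2 − 5, so A = -7/2, and B = 5 − A·3 = 31/2. Therefore
    y(x) = (-7/2) x + 31/2.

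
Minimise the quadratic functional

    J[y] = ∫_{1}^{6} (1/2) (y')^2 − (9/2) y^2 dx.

The Lagrangian is L = (1/2) (y')^2 − (9/2) y^2.
Compute ∂L/∂y = -9y, ∂L/∂y' = y'.
The Euler-Lagrange equation d/dx(∂L/∂y') − ∂L/∂y = 0 reduces to
    y'' + 9 y = 0.
Its general solution is
    y(x) = A sin(3x) + B cos(3x),
with A, B fixed by the endpoint conditions.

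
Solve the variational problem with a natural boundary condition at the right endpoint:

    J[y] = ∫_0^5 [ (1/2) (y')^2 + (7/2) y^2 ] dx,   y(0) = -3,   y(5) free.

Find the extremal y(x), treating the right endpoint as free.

The Lagrangian L = (1/2) (y')^2 + (7/2) y^2 gives
    ∂L/∂y = 7 y,   ∂L/∂y' = y'.
Euler-Lagrange: y'' − 7 y = 0.
With k = sqrt(7), the general solution is
    y(x) = A cosh(sqrt(7) x) + B sinh(sqrt(7) x).
Fixed left endpoint y(0) = -3 ⇒ A = -3.
The right endpoint x = 5 is free, so the natural (transversality) condition is ∂L/∂y' |_{x=5} = 0, i.e. y'(5) = 0.
Compute y'(x) = A k sinh(k x) + B k cosh(k x), so
    y'(5) = A k sinh(k·5) + B k cosh(k·5) = 0
    ⇒ B = −A tanh(k·5) = 3 tanh(sqrt(7)·5).
Therefore the extremal is
    y(x) = −3 cosh(sqrt(7) x) + 3 tanh(sqrt(7)·5) sinh(sqrt(7) x).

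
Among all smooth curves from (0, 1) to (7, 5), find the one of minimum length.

Arc-length functional: J[y] = ∫ sqrt(1 + (y')^2) dx.
Lagrangian L = sqrt(1 + (y')^2) has no explicit y dependence, so ∂L/∂y = 0 and the Euler-Lagrange equation gives
    d/dx( y' / sqrt(1 + (y')^2) ) = 0  ⇒  y' / sqrt(1 + (y')^2) = const.
Hence y' is constant, so y(x) is affine.
Fitting the endpoints (0, 1) and (7, 5):
    slope m = (5 − 1) / (7 − 0) = 4/7,
    intercept c = 1 − m·0 = 1.
Extremal: y(x) = (4/7) x + 1.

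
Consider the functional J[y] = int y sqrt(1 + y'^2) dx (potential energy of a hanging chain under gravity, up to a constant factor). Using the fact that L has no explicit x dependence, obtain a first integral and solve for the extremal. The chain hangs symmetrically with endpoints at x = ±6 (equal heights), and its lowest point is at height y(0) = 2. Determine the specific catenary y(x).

The Lagrangian L(y, y') = y sqrt(1 + y'^2) has no explicit x dependence, so the Beltrami identity applies:
    L − y' ∂L/∂y' = C.
Compute ∂L/∂y' = y · y' / sqrt(1 + y'^2). Then
    L − y' ∂L/∂y'
    = y sqrt(1 + y'^2) − y · y'^2 / sqrt(1 + y'^2)
    = y (1 + y'^2 − y'^2) / sqrt(1 + y'^2)
    = y / sqrt(1 + y'^2) = C.
Squaring gives y^2 = C^2 (1 + y'^2), i.e.
    y'^2 = y^2 / C^2 − 1.
Separating variables,
    dy / sqrt(y^2 − C^2) = dx / C,
and integrating gives arccosh(y / C) = (x − a)/C, so
    y(x) = C cosh((x − a)/C),
the catenary. The constants C and a are fixed by the two endpoint conditions (and, for the hanging-chain problem, the length constraint selects C).
Now fit the given data. The endpoints x = ±6 are symmetric at equal height, so the catenary is even about its minimum: a = 0 and y(x) = C cosh(x/C). The lowest point is y(0) = C cosh(0) = C, and we are told y(0) = 2, so C = 2. Therefore
    y(x) = 2 cosh(x/2),
and at the endpoints
    y(±6) = 2 cosh(6/2).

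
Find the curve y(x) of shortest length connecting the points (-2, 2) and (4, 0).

Arc-length functional: J[y] = ∫ sqrt(1 + (y')^2) dx.
Lagrangian L = sqrt(1 + (y')^2) has no explicit y dependence, so ∂L/∂y = 0 and the Euler-Lagrange equation gives
    d/dx( y' / sqrt(1 + (y')^2) ) = 0  ⇒  y' / sqrt(1 + (y')^2) = const.
Hence y' is constant, so y(x) is affine.
Fitting the endpoints (-2, 2) and (4, 0):
    slope m = (0 − 2) / (4 − (-2)) = -1/3,
    intercept c = 2 − m·(-2) = 4/3.
Extremal: y(x) = (-1/3) x + 4/3.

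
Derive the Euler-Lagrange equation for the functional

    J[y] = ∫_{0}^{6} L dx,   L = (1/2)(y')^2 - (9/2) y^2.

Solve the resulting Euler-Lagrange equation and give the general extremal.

The Lagrangian is L = (1/2)(y')^2 - (9/2) y^2.
∂L/∂y = -9y.
∂L/∂y' = y'.
The Euler-Lagrange equation d/dx(∂L/∂y') − ∂L/∂y = 0 becomes:
    y'' + 9 y = 0
General solution: y(x) = A sin(3x) + B cos(3x), where A and B are arbitrary constants fixed by the endpoint conditions.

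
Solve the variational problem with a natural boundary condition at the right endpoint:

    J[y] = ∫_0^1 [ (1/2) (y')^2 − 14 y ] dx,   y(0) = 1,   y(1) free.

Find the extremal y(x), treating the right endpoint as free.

The Lagrangian L = (1/2) (y')^2 − 14 y gives
    ∂L/∂y = −14,   ∂L/∂y' = y'.
Euler-Lagrange: d/dx(y') − (−14) = 0, i.e. y'' + 14 = 0, so
    y(x) = −(14/2) x^2 + C1 x + C2.
Fixed left endpoint y(0) = 1 ⇒ C2 = 1.
The right endpoint x = 1 is free, so the natural (transversality) condition is ∂L/∂y' |_{x=1} = 0, i.e. y'(1) = 0.
Compute y'(x) = −14 x + C1, so y'(1) = −14 + C1 = 0 ⇒ C1 = 14.
Therefore the extremal is
    y(x) = −7 x^2 + 14 x + 1.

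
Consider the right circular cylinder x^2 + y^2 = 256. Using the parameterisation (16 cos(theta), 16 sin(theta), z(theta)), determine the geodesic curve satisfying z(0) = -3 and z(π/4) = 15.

Parameterise the cylinder of radius R = 16 as
    r(θ) = (16 cos θ, 16 sin θ, z(θ)).
The arc-length element is
    ds = sqrt(256 + (dz/dθ)^2) dθ,
so the Lagrangian is L = sqrt(256 + z'^2).
L depends on z' only, not on z or θ, so ∂L/∂z = 0 and
    ∂L/∂z' = z' / sqrt(256 + z'^2).
The Euler-Lagrange equation gives
    d/dθ( z' / sqrt(256 + z'^2) ) = 0,
so z' is constant. Integrating once:
    z(θ) = a θ + b,
a helix on the cylinder (a straight line when the cylinder is unrolled). The constants a, b are determined by the endpoint conditions.
With endpoint conditions z(0) = -3 and z(π/4) = 15: from z(0) = b we get b = -3, and a·π/4 + -3 = 15 gives a = 72/π, so
    z(θ) = (72/π) θ − 3.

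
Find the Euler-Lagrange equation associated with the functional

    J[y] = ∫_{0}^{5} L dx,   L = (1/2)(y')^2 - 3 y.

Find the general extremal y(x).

The Lagrangian is L = (1/2)(y')^2 - 3 y.
∂L/∂y = -3.
∂L/∂y' = y'.
The Euler-Lagrange equation d/dx(∂L/∂y') − ∂L/∂y = 0 becomes:
    y'' + 3 = 0
General solution: y(x) = -(3/2) x^2 + A x + B, where A and B are arbitrary constants fixed by the endpoint conditions.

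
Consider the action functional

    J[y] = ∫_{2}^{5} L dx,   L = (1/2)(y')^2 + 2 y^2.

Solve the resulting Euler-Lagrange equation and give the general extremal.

The Lagrangian is L = (1/2)(y')^2 + 2 y^2.
∂L/∂y = 4y.
∂L/∂y' = y'.
The Euler-Lagrange equation d/dx(∂L/∂y') − ∂L/∂y = 0 becomes:
    y'' - 4 y = 0
General solution: y(x) = A e^(2x) + B e^(-2x), where A and B are arbitrary constants fixed by the endpoint conditions.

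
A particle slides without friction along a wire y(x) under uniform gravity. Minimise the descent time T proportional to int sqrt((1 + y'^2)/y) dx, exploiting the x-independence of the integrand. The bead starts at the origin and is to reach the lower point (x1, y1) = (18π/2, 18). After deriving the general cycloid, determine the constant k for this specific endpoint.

The Lagrangian L = sqrt((1 + y'^2) / y) has no explicit x dependence, so the Beltrami identity applies:
    L − y' ∂L/∂y' = C.
Compute ∂L/∂y' = y' / sqrt(y (1 + y'^2)).
Substitute:
    sqrt((1 + y'^2)/y) − y'·y' / sqrt(y (1 + y'^2))
    = (1 + y'^2) / sqrt(y (1 + y'^2)) − y'^2 / sqrt(y (1 + y'^2))
    = 1 / sqrt(y (1 + y'^2)) = C.
Squaring and rearranging gives the first integral
    y (1 + y'^2) = 1/C^2 =: k   (constant).
Solving this first-order ODE by the substitution
    y = (k/2)(1 − cos θ)
yields the cycloid parameterisation
    x(θ) = (k/2)(θ − sin θ),   y(θ) = (k/2)(1 − cos θ).
The constant k is fixed by the endpoint condition.
Now fit the given lower endpoint (x1, y1) = (18π/2, 18). At the bottom of the first arch (θ = π), the parametric equations give
    y(π) = (k/2)(1 − cos π) = k,
    x(π) = (k/2)(π − sin π) = kπ/2.
Matching y(π) = 18 gives k = 18, consistent with x(π) = 18π/2. Therefore the specific cycloid is
    x(θ) = (18/2)(θ − sin θ),   y(θ) = (18/2)(1 − cos θ).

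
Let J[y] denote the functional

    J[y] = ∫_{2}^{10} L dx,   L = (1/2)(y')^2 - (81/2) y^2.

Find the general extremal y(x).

The Lagrangian is L = (1/2)(y')^2 - (81/2) y^2.
∂L/∂y = -81y.
∂L/∂y' = y'.
The Euler-Lagrange equation d/dx(∂L/∂y') − ∂L/∂y = 0 becomes:
    y'' + 81 y = 0
General solution: y(x) = A sin(9x) + B cos(9x), where A and B are arbitrary constants fixed by the endpoint conditions.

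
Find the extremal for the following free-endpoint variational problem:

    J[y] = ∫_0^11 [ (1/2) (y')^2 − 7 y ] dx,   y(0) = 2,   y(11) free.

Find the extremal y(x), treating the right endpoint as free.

The Lagrangian L = (1/2) (y')^2 − 7 y gives
    ∂L/∂y = −7,   ∂L/∂y' = y'.
Euler-Lagrange: d/dx(y') − (−7) = 0, i.e. y'' + 7 = 0, so
    y(x) = −(7/2) x^2 + C1 x + C2.
Fixed left endpoint y(0) = 2 ⇒ C2 = 2.
The right endpoint x = 11 is free, so the natural (transversality) condition is ∂L/∂y' |_{x=11} = 0, i.e. y'(11) = 0.
Compute y'(x) = −7 x + C1, so y'(11) = −77 + C1 = 0 ⇒ C1 = 77.
Therefore the extremal is
    y(x) = −(7/2) x^2 + 77 x + 2.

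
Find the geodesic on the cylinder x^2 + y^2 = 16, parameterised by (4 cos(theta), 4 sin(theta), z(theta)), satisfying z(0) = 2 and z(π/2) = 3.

Parameterise the cylinder of radius R = 4 as
    r(θ) = (4 cos θ, 4 sin θ, z(θ)).
The arc-length element is
    ds = sqrt(16 + (dz/dθ)^2) dθ,
so the Lagrangian is L = sqrt(16 + z'^2).
L depends on z' only, not on z or θ, so ∂L/∂z = 0 and
    ∂L/∂z' = z' / sqrt(16 + z'^2).
The Euler-Lagrange equation gives
    d/dθ( z' / sqrt(16 + z'^2) ) = 0,
so z' is constant. Integrating once:
    z(θ) = a θ + b,
a helix on the cylinder (a straight line when the cylinder is unrolled). The constants a, b are determined by the endpoint conditions.
With endpoint conditions z(0) = 2 and z(π/2) = 3: from z(0) = b we get b = 2, and a·π/2 + 2 = 3 gives a = 2/π, so
    z(θ) = (2/π) θ + 2.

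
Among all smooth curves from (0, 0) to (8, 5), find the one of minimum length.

Arc-length functional: J[y] = ∫ sqrt(1 + (y')^2) dx.
Lagrangian L = sqrt(1 + (y')^2) has no explicit y dependence, so ∂L/∂y = 0 and the Euler-Lagrange equation gives
    d/dx( y' / sqrt(1 + (y')^2) ) = 0  ⇒  y' / sqrt(1 + (y')^2) = const.
Hence y' is constant, so y(x) is affine.
Fitting the endpoints (0, 0) and (8, 5):
    slope m = (5 − 0) / (8 − 0) = 5/8,
    intercept c = 0 − m·0 = 0.
Extremal: y(x) = (5/8) x.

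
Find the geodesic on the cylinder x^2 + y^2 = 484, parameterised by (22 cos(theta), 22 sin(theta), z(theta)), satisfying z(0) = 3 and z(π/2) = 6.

Parameterise the cylinder of radius R = 22 as
    r(θ) = (22 cos θ, 22 sin θ, z(θ)).
The arc-length element is
    ds = sqrt(484 + (dz/dθ)^2) dθ,
so the Lagrangian is L = sqrt(484 + z'^2).
L depends on z' only, not on z or θ, so ∂L/∂z = 0 and
    ∂L/∂z' = z' / sqrt(484 + z'^2).
The Euler-Lagrange equation gives
    d/dθ( z' / sqrt(484 + z'^2) ) = 0,
so z' is constant. Integrating once:
    z(θ) = a θ + b,
a helix on the cylinder (a straight line when the cylinder is unrolled). The constants a, b are determined by the endpoint conditions.
With endpoint conditions z(0) = 3 and z(π/2) = 6: from z(0) = b we get b = 3, and a·π/2 + 3 = 6 gives a = 6/π, so
    z(θ) = (6/π) θ + 3.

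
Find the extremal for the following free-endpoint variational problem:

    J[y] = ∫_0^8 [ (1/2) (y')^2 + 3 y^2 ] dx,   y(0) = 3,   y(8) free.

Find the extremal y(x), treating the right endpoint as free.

The Lagrangian L = (1/2) (y')^2 + 3 y^2 gives
    ∂L/∂y = 6 y,   ∂L/∂y' = y'.
Euler-Lagrange: y'' − 6 y = 0.
With k = sqrt(6), the general solution is
    y(x) = A cosh(sqrt(6) x) + B sinh(sqrt(6) x).
Fixed left endpoint y(0) = 3 ⇒ A = 3.
The right endpoint x = 8 is free, so the natural (transversality) condition is ∂L/∂y' |_{x=8} = 0, i.e. y'(8) = 0.
Compute y'(x) = A k sinh(k x) + B k cosh(k x), so
    y'(8) = A k sinh(k·8) + B k cosh(k·8) = 0
    ⇒ B = −A tanh(k·8) = − 3 tanh(sqrt(6)·8).
Therefore the extremal is
    y(x) = 3 cosh(sqrt(6) x) − 3 tanh(sqrt(6)·8) sinh(sqrt(6) x).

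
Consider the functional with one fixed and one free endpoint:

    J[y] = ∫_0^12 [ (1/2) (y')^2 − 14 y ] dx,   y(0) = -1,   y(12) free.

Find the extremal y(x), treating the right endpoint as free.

The Lagrangian L = (1/2) (y')^2 − 14 y gives
    ∂L/∂y = −14,   ∂L/∂y' = y'.
Euler-Lagrange: d/dx(y') − (−14) = 0, i.e. y'' + 14 = 0, so
    y(x) = −(14/2) x^2 + C1 x + C2.
Fixed left endpoint y(0) = -1 ⇒ C2 = -1.
The right endpoint x = 12 is free, so the natural (transversality) condition is ∂L/∂y' |_{x=12} = 0, i.e. y'(12) = 0.
Compute y'(x) = −14 x + C1, so y'(12) = −168 + C1 = 0 ⇒ C1 = 168.
Therefore the extremal is
    y(x) = −7 x^2 + 168 x − 1.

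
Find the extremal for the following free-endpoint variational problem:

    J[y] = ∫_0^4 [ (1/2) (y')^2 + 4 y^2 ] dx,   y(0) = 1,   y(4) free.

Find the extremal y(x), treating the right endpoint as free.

The Lagrangian L = (1/2) (y')^2 + 4 y^2 gives
    ∂L/∂y = 8 y,   ∂L/∂y' = y'.
Euler-Lagrange: y'' − 8 y = 0.
With k = sqrt(8), the general solution is
    y(x) = A cosh(sqrt(8) x) + B sinh(sqrt(8) x).
Fixed left endpoint y(0) = 1 ⇒ A = 1.
The right endpoint x = 4 is free, so the natural (transversality) condition is ∂L/∂y' |_{x=4} = 0, i.e. y'(4) = 0.
Compute y'(x) = A k sinh(k x) + B k cosh(k x), so
    y'(4) = A k sinh(k·4) + B k cosh(k·4) = 0
    ⇒ B = −A tanh(k·4) = − tanh(sqrt(8)·4).
Therefore the extremal is
    y(x) = cosh(sqrt(8) x) − tanh(sqrt(8)·4) sinh(sqrt(8) x).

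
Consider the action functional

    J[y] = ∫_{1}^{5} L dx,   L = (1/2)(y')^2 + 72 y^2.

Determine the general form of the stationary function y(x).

The Lagrangian is L = (1/2)(y')^2 + 72 y^2.
∂L/∂y = 144y.
∂L/∂y' = y'.
The Euler-Lagrange equation d/dx(∂L/∂y') − ∂L/∂y = 0 becomes:
    y'' - 144 y = 0
General solution: y(x) = A e^(12x) + B e^(-12x), where A and B are arbitrary constants fixed by the endpoint conditions.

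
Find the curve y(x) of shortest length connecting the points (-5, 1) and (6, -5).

Arc-length functional: J[y] = ∫ sqrt(1 + (y')^2) dx.
Lagrangian L = sqrt(1 + (y')^2) has no explicit y dependence, so ∂L/∂y = 0 and the Euler-Lagrange equation gives
    d/dx( y' / sqrt(1 + (y')^2) ) = 0  ⇒  y' / sqrt(1 + (y')^2) = const.
Hence y' is constant, so y(x) is affine.
Fitting the endpoints (-5, 1) and (6, -5):
    slope m = ((-5) − 1) / (6 − (-5)) = -6/11,
    intercept c = 1 − m·(-5) = -19/11.
Extremal: y(x) = (-6/11) x - 19/11.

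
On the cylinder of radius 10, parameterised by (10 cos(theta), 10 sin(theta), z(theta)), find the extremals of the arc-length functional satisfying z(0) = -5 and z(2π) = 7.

Parameterise the cylinder of radius R = 10 as
    r(θ) = (10 cos θ, 10 sin θ, z(θ)).
The arc-length element is
    ds = sqrt(100 + (dz/dθ)^2) dθ,
so the Lagrangian is L = sqrt(100 + z'^2).
L depends on z' only, not on z or θ, so ∂L/∂z = 0 and
    ∂L/∂z' = z' / sqrt(100 + z'^2).
The Euler-Lagrange equation gives
    d/dθ( z' / sqrt(100 + z'^2) ) = 0,
so z' is constant. Integrating once:
    z(θ) = a θ + b,
a helix on the cylinder (a straight line when the cylinder is unrolled). The constants a, b are determined by the endpoint conditions.
With endpoint conditions z(0) = -5 and z(2π) = 7: from z(0) = b we get b = -5, and a·2π + -5 = 7 gives a = 6/π, so
    z(θ) = (6/π) θ − 5.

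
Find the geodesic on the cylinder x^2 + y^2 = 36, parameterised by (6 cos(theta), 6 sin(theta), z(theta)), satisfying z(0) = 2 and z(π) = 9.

Parameterise the cylinder of radius R = 6 as
    r(θ) = (6 cos θ, 6 sin θ, z(θ)).
The arc-length element is
    ds = sqrt(36 + (dz/dθ)^2) dθ,
so the Lagrangian is L = sqrt(36 + z'^2).
L depends on z' only, not on z or θ, so ∂L/∂z = 0 and
    ∂L/∂z' = z' / sqrt(36 + z'^2).
The Euler-Lagrange equation gives
    d/dθ( z' / sqrt(36 + z'^2) ) = 0,
so z' is constant. Integrating once:
    z(θ) = a θ + b,
a helix on the cylinder (a straight line when the cylinder is unrolled). The constants a, b are determined by the endpoint conditions.
With endpoint conditions z(0) = 2 and z(π) = 9: from z(0) = b we get b = 2, and a·π + 2 = 9 gives a = 7/π, so
    z(θ) = (7/π) θ + 2.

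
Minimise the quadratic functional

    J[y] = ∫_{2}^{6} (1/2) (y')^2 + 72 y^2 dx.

The Lagrangian is L = (1/2) (y')^2 + 72 y^2.
Compute ∂L/∂y = 144y, ∂L/∂y' = y'.
The Euler-Lagrange equation d/dx(∂L/∂y') − ∂L/∂y = 0 reduces to
    y'' − 144 y = 0.
Its general solution is
    y(x) = A e^(12x) + B e^(−12x),
with A, B fixed by the endpoint conditions.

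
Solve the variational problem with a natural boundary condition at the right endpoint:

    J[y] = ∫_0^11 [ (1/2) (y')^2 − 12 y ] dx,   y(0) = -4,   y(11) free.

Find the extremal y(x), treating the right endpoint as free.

The Lagrangian L = (1/2) (y')^2 − 12 y gives
    ∂L/∂y = −12,   ∂L/∂y' = y'.
Euler-Lagrange: d/dx(y') − (−12) = 0, i.e. y'' + 12 = 0, so
    y(x) = −(12/2) x^2 + C1 x + C2.
Fixed left endpoint y(0) = -4 ⇒ C2 = -4.
The right endpoint x = 11 is free, so the natural (transversality) condition is ∂L/∂y' |_{x=11} = 0, i.e. y'(11) = 0.
Compute y'(x) = −12 x + C1, so y'(11) = −132 + C1 = 0 ⇒ C1 = 132.
Therefore the extremal is
    y(x) = −6 x^2 + 132 x − 4.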